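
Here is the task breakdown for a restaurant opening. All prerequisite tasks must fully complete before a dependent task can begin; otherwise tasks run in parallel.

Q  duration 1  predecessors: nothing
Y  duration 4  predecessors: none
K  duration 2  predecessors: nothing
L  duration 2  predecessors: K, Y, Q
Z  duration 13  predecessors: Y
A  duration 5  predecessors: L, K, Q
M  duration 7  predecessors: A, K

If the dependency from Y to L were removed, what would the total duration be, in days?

17

With the dependency in place, Y→L→A→M = 4+2+5+7 = 18 sets the finish at 18 days.
Without Y→L, L's earliest start moves from 4 to 2.
New critical path: Y→Z = 4+13 = 17 ⇒ 17 days.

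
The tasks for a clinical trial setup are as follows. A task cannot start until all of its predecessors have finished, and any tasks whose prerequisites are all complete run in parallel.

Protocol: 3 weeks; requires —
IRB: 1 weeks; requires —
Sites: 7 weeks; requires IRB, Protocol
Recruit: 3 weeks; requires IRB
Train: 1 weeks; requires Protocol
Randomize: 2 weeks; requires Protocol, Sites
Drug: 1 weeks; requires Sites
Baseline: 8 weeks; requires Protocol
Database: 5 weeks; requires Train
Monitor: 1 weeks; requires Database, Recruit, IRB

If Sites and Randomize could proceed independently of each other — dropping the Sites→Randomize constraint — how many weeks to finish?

11

Original critical path: Protocol→Sites→Randomize = 3+7+2 = 12 ⇒ 12 weeks.
Without Sites→Randomize, Randomize's earliest start moves from 10 to 3.
After: Protocol→Sites→Drug = 3+7+1 = 11 → 11 weeks.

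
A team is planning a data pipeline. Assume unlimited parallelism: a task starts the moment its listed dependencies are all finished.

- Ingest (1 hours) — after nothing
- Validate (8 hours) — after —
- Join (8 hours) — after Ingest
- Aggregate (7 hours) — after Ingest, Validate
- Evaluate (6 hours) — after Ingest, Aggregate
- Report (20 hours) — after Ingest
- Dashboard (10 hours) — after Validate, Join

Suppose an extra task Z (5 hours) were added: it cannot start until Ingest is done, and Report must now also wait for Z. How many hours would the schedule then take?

Originally the schedule takes 21 hours.
With Z inserted, Report now waits for max(Ingest, Z).
New critical path: Ingest→Z→Report = 1+5+20 = 26 ⇒ 26 hours.

26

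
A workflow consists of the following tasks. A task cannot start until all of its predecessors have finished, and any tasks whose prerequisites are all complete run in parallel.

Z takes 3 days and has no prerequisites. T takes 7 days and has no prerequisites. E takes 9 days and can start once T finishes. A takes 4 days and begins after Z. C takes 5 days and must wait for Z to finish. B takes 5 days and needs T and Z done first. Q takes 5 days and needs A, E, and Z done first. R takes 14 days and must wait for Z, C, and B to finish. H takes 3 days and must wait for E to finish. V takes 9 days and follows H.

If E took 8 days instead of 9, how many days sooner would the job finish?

Baseline: T→E→H→V = 7+9+3+9 = 28 → 28 days.
E lies on that path, so at 8 days the path becomes 27 days.
That remains the longest chain; total 27 days.
Change in finish: 27 − 28 = -1 days.

1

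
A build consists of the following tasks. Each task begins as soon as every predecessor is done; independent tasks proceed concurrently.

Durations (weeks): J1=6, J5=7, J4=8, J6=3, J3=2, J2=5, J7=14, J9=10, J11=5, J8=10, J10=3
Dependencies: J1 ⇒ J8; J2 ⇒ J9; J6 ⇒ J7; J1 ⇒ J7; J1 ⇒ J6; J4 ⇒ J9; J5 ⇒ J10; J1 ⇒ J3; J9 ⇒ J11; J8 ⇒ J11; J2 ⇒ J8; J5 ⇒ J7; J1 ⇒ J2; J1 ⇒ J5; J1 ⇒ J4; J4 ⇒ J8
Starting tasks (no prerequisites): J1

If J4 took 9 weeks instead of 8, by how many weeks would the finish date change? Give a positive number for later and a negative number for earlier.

1

Actual critical path: J1→J4→J8→J11 = 6+8+10+5 = 29 ⇒ 29 weeks.
Since J4 is critical, the +1 change carries straight to that chain (now 30 weeks).
That remains the longest chain; total 30 weeks.
Change in finish: 30 − 29 = +1 weeks.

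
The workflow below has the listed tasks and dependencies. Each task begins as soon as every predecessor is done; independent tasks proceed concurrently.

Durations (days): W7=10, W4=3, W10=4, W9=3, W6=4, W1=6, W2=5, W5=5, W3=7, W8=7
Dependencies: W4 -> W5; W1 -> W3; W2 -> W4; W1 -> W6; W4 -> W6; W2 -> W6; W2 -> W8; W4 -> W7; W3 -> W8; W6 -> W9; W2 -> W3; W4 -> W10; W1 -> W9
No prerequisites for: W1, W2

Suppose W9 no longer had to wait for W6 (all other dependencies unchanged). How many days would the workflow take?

Before: longest chain W1→W3→W8 = 6+7+7 = 20, finish 20.
Without W6→W9, W9's earliest start moves from 12 to 6.
New critical path: W1→W3→W8 = 6+7+7 = 20 ⇒ 20 days.

20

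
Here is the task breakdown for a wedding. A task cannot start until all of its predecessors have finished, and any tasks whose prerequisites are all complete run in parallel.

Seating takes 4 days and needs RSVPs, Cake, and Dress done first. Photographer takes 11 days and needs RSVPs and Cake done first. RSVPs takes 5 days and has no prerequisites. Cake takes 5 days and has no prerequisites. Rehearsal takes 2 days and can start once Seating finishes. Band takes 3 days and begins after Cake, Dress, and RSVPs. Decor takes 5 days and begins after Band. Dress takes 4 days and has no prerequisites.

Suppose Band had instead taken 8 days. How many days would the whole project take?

Baseline: RSVPs→Photographer = 5+11 = 16 → 16 days.
Band has 3 days of float (longest path through it is 13).
The binding chain switches to RSVPs→Band→Decor = 5+8+5 = 18; finish 18 days.

18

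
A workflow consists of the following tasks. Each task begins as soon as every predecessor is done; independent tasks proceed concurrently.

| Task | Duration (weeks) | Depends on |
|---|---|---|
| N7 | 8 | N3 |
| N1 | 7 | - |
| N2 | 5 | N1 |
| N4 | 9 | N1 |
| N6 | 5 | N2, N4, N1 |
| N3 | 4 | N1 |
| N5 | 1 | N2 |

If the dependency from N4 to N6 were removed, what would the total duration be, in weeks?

With the dependency in place, N1→N4→N6 = 7+9+5 = 21 sets the finish at 21 weeks.
Without N4→N6, N6's earliest start moves from 16 to 12.
The longest chain is now N1→N3→N7 = 7+4+8 = 19, so the plan takes 19 weeks.

19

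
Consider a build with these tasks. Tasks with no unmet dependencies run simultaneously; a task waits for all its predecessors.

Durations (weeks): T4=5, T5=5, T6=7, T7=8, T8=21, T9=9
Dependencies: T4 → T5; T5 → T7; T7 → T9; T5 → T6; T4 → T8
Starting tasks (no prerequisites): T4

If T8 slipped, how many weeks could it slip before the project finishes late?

1

T4→T5→T7→T9 = 5+5+8+9 = 27 sets the makespan at 27 weeks.
Longest path through T8: 26 weeks (earliest finish 26, latest finish 27).
Float = 27 − 26 = 1.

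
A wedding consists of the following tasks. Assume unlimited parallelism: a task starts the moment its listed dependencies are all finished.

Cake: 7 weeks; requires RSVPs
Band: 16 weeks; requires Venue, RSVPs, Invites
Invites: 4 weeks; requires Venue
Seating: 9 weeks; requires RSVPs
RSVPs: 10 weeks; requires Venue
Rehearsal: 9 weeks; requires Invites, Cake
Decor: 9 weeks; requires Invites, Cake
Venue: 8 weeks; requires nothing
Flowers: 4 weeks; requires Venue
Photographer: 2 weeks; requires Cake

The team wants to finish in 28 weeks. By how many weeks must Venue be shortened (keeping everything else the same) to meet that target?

6

Current finish: 34 weeks; target: 28.
Venue is on every critical path, so each week cut from Venue cuts the finish by one (this holds down to a finish of 27).
Need 34 − 28 = 6 weeks off Venue → Venue becomes 2 weeks, finish becomes 28.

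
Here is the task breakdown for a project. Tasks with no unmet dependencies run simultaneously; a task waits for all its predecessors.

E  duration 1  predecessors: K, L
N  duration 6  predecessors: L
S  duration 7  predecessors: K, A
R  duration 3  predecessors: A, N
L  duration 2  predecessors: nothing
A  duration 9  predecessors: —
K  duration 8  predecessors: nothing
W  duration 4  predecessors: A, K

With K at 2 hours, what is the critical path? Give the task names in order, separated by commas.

A, S

Baseline: A→S = 9+7 = 16 → 16 hours.
The longest path through K is only 15 hours, so K has float 1.
The critical path is still A→S; finish is now 16 hours.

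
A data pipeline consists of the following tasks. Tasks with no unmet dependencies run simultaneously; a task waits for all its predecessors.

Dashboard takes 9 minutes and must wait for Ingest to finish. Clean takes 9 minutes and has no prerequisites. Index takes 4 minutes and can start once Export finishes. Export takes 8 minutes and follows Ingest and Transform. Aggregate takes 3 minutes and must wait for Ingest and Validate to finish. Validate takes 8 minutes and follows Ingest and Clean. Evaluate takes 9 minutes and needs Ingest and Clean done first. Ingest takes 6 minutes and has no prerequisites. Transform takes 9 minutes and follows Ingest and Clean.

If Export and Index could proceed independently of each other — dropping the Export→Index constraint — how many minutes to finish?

Original critical path: Clean→Transform→Export→Index = 9+9+8+4 = 30 ⇒ 30 minutes.
Without Export→Index, Index's earliest start moves from 26 to 0.
New critical path: Clean→Transform→Export = 9+9+8 = 26 ⇒ 26 minutes.

26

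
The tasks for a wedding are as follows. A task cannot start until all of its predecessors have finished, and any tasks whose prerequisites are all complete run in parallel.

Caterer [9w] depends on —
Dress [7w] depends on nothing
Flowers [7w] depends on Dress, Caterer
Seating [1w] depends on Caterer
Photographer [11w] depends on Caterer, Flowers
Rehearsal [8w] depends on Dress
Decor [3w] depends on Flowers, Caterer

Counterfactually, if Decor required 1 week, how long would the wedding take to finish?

As given, the longest chain is Caterer→Flowers→Photographer = 9+7+11 = 27, so the finish is 27 weeks.
Decor has 8 weeks of float (longest path through it is 19).
The critical path is still Caterer→Flowers→Photographer; finish is now 27 weeks.

27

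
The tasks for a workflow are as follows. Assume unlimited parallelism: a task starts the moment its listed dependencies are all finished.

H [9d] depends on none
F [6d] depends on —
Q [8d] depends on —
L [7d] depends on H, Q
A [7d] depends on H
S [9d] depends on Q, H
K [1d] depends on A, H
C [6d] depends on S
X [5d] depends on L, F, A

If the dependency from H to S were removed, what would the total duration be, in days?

With the dependency in place, H→S→C = 9+9+6 = 24 sets the finish at 24 days.
Without H→S, S's earliest start moves from 9 to 8.
The longest chain is now Q→S→C = 8+9+6 = 23, so the schedule takes 23 days.

23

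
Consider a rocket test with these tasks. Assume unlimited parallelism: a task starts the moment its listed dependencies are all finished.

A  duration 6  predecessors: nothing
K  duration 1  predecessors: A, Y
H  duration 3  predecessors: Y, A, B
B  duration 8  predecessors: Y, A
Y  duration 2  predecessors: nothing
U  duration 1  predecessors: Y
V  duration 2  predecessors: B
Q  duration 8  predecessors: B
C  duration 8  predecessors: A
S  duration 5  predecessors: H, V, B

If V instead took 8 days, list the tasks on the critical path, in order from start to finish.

A, B, V, S

Baseline: A→B→H→S = 6+8+3+5 = 22 → 22 days.
V has 1 day of float (longest path through it is 21).
Now A→B→V→S = 6+8+8+5 = 27 is longest, so the finish becomes 27 days.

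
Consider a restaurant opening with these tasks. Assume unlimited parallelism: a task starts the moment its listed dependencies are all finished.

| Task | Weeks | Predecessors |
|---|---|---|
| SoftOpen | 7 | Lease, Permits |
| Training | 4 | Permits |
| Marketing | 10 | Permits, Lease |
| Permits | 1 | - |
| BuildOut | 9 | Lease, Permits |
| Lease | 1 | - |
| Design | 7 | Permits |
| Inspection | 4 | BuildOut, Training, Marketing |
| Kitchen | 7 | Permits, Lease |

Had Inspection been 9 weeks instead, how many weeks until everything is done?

As given, the longest chain is Lease→Marketing→Inspection = 1+10+4 = 15, so the finish is 15 weeks.
Inspection lies on that path, so at 9 weeks the path becomes 20 weeks.
The critical path is still Lease→Marketing→Inspection; finish is now 20 weeks.

20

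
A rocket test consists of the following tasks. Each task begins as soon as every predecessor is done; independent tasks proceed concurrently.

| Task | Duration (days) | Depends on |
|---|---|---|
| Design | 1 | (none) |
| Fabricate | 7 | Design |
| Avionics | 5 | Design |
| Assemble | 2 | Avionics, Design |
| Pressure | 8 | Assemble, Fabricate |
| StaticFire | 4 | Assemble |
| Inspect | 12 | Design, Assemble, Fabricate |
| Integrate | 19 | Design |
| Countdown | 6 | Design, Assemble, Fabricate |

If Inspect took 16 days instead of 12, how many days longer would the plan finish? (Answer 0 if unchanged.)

Actual critical path: Design→Fabricate→Inspect = 1+7+12 = 20 ⇒ 20 days.
Since Inspect is critical, the +4 change carries straight to that chain (now 24 days).
No other chain overtakes it, so the finish is 24 days.
Change in finish: 24 − 20 = +4 days.

4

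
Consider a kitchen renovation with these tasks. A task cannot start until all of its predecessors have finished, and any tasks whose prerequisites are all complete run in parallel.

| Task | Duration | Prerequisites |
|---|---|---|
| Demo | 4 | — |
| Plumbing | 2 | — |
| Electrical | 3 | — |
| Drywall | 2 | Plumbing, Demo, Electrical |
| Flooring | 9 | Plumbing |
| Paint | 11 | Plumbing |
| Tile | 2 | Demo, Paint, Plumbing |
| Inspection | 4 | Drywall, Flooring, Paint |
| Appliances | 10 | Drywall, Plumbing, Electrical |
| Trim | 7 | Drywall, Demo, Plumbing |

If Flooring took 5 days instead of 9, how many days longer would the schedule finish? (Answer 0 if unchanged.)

0

As given, the longest chain is Plumbing→Paint→Inspection = 2+11+4 = 17, so the finish is 17 days.
The longest path through Flooring is only 15 days, so Flooring has float 2.
That remains the longest chain; total 17 days.
Change in finish: 17 − 17 = +0 days.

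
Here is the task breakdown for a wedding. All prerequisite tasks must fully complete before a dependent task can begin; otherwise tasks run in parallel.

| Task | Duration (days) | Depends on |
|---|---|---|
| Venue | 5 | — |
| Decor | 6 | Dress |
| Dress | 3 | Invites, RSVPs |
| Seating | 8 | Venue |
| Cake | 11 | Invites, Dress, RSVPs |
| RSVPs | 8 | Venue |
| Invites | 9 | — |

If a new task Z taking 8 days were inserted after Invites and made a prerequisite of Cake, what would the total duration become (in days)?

Originally the job takes 27 days.
With Z inserted, Cake now waits for max(Invites, Dress, RSVPs, Z).
New critical path: Invites→Z→Cake = 9+8+11 = 28 ⇒ 28 days.

28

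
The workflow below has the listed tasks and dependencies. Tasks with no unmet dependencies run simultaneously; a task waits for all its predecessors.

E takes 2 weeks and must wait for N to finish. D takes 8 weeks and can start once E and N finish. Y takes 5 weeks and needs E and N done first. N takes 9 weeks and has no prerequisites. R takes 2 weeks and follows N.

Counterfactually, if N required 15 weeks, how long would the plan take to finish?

The binding path is N→E→D = 9+2+8 = 19; finish at 19 weeks.
N lies on that path, so at 15 weeks the path becomes 25 weeks.
The critical path is still N→E→D; finish is now 25 weeks.

25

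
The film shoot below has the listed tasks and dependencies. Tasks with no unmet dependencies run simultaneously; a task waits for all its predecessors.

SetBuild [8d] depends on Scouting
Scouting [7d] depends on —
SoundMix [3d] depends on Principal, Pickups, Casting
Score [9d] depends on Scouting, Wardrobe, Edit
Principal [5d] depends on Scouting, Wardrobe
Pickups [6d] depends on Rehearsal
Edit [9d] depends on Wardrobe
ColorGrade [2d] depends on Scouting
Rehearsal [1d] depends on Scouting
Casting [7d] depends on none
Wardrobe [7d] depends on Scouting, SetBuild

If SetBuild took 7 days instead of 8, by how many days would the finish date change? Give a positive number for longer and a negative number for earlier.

-1

Critical path before the change: Scouting→SetBuild→Wardrobe→Edit→Score = 7+8+7+9+9 = 40 giving 40 days.
SetBuild is on the critical path; changing it to 7 makes that path 39 days.
That remains the longest chain; total 39 days.
Change in finish: 39 − 40 = -1 days.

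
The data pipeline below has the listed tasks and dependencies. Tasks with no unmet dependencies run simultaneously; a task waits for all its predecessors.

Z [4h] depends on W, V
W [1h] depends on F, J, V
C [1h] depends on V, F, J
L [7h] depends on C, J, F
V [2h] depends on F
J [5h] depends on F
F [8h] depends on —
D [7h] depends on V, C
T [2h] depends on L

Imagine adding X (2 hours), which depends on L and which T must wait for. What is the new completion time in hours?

Originally the schedule takes 23 hours.
With X inserted, T now waits for max(L, X).
New critical path: F→J→C→L→X→T = 8+5+1+7+2+2 = 25 ⇒ 25 hours.

25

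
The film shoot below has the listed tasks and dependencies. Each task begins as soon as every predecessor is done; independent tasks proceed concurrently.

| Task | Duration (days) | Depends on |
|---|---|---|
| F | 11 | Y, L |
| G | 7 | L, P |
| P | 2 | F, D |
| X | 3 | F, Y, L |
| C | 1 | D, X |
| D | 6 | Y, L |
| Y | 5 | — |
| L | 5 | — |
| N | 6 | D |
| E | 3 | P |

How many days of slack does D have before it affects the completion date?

5

Critical path: L→F→P→G = 5+11+2+7 = 25, so the finish is 25 days.
Longest path through D: 20 days (earliest finish 11, latest finish 16).
Float = 25 − 20 = 5.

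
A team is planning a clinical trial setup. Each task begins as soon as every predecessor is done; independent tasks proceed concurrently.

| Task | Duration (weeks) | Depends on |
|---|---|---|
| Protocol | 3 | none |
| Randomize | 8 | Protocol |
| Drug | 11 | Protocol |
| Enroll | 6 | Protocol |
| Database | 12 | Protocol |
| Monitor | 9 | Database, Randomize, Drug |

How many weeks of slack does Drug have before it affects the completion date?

The longest chain is Protocol→Database→Monitor = 3+12+9 = 24; overall finish 24 weeks.
The longest chain containing Drug totals 23 weeks.
So Drug can slip 15 − 14 = 1 week.

1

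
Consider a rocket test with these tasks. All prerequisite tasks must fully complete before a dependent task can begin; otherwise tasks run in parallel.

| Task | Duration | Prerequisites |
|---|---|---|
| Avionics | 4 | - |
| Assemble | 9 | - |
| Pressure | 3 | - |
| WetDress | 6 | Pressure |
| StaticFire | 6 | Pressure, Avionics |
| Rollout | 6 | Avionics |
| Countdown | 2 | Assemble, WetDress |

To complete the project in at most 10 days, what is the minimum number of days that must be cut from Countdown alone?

Current finish: 11 days; target: 10.
Countdown is on every critical path, so each day cut from Countdown cuts the finish by one (this holds down to a finish of 10).
Need 11 − 10 = 1 day off Countdown → Countdown becomes 1 day, finish becomes 10.

1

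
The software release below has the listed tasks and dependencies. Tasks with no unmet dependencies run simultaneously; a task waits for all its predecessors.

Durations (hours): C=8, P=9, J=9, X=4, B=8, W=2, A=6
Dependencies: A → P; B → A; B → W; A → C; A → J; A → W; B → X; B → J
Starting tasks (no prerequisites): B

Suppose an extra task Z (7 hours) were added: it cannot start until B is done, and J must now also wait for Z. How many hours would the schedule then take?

24

Originally the schedule takes 23 hours.
With Z inserted, J now waits for max(B, A, Z).
New critical path: B→Z→J = 8+7+9 = 24 ⇒ 24 hours.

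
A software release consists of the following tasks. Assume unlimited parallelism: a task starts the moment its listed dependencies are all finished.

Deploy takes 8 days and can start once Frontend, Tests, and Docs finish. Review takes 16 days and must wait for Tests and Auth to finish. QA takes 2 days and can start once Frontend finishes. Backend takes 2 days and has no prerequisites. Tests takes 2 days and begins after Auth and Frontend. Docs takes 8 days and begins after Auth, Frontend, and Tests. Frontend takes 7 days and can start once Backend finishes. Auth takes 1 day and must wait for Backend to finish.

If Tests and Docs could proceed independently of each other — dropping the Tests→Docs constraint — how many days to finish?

27

Before: longest chain Backend→Frontend→Tests→Docs→Deploy = 2+7+2+8+8 = 27, finish 27.
Without Tests→Docs, Docs's earliest start moves from 11 to 9.
New critical path: Backend→Frontend→Tests→Review = 2+7+2+16 = 27 ⇒ 27 days.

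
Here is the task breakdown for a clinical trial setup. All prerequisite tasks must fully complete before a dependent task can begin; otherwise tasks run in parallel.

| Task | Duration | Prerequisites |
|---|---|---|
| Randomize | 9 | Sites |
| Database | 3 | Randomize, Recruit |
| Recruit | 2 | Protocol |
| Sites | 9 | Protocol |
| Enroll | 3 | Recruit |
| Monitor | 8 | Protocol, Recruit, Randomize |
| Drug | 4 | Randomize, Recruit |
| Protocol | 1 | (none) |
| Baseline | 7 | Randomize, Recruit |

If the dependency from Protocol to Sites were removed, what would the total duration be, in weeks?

With the dependency in place, Protocol→Sites→Randomize→Monitor = 1+9+9+8 = 27 sets the finish at 27 weeks.
Without Protocol→Sites, Sites's earliest start moves from 1 to 0.
The longest chain is now Sites→Randomize→Monitor = 9+9+8 = 26, so the job takes 26 weeks.

26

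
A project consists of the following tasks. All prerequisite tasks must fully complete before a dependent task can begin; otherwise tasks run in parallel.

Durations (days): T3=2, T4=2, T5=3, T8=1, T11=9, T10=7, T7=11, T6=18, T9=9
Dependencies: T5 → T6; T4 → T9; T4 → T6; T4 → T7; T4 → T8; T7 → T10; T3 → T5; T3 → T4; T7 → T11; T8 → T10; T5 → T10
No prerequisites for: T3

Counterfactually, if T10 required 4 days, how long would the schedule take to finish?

24

Baseline: T3→T4→T7→T11 = 2+2+11+9 = 24 → 24 days.
The longest path through T10 is only 22 days, so T10 has float 2.
The critical path is still T3→T4→T7→T11; finish is now 24 days.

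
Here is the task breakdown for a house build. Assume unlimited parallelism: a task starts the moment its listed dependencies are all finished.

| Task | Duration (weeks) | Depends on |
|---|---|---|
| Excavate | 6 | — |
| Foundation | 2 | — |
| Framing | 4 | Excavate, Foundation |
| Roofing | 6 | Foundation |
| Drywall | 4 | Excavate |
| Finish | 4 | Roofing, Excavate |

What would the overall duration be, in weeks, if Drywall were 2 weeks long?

Baseline: Foundation→Roofing→Finish = 2+6+4 = 12 → 12 weeks.
Drywall has 2 weeks of float (longest path through it is 10).
The critical path is still Foundation→Roofing→Finish; finish is now 12 weeks.

12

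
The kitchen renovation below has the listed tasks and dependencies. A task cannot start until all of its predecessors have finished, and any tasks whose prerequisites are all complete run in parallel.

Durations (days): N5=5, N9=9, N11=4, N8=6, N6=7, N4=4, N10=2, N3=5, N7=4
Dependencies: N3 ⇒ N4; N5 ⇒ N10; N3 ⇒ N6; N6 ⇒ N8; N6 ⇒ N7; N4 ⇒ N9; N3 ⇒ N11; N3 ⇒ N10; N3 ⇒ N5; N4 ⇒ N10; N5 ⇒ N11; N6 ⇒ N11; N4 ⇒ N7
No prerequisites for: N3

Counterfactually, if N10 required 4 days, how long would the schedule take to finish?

Baseline: N3→N4→N9 = 5+4+9 = 18 → 18 days.
N10 is off the critical path — its longest chain is 12 days, giving 6 of slack.
The critical path is still N3→N4→N9; finish is now 18 days.

18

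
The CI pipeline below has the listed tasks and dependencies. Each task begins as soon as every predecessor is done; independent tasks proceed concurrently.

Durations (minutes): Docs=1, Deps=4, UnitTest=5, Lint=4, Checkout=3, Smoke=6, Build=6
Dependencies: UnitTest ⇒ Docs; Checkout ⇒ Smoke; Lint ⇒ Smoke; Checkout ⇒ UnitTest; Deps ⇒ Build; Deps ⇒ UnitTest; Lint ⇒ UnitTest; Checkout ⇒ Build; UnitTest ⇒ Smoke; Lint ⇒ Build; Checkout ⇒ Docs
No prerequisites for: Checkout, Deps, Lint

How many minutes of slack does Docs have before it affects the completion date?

5

Critical path: Deps→UnitTest→Smoke = 4+5+6 = 15, so the finish is 15 minutes.
The longest chain containing Docs totals 10 minutes.
So Docs can slip 15 − 10 = 5 minutes.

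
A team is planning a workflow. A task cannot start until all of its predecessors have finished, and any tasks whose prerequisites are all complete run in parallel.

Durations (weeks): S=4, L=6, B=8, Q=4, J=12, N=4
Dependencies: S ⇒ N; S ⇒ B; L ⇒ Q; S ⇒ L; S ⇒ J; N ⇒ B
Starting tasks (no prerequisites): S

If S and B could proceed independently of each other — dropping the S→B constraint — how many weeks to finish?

16

Original critical path: S→J = 4+12 = 16 ⇒ 16 weeks.
Dropping S→B doesn't change B's earliest start (8); another predecessor still binds.
After: S→J = 4+12 = 16 → 16 weeks.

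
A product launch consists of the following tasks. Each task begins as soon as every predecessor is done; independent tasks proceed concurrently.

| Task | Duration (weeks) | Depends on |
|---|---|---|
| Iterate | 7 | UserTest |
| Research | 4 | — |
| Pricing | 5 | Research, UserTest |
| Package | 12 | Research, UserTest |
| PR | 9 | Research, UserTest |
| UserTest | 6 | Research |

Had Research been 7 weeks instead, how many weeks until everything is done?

As given, the longest chain is Research→UserTest→Package = 4+6+12 = 22, so the finish is 22 weeks.
Research lies on that path, so at 7 weeks the path becomes 25 weeks.
No other chain overtakes it, so the finish is 25 weeks.

25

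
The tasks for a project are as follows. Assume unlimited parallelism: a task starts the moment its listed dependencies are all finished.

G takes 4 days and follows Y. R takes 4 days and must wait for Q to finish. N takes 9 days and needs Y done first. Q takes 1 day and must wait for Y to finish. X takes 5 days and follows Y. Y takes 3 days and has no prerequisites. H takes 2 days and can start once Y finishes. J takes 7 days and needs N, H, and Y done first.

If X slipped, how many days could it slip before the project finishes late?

Critical path: Y→N→J = 3+9+7 = 19, so the finish is 19 days.
Longest path through X: 8 days (earliest finish 8, latest finish 19).
So X can slip 19 − 8 = 11 days.

11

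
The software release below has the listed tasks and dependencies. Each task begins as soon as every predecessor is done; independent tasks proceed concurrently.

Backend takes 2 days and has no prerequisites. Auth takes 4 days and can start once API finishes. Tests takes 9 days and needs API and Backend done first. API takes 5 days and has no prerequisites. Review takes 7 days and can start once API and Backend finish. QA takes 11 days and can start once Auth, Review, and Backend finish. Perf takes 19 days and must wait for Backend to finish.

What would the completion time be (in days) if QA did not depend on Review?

21

Original critical path: API→Review→QA = 5+7+11 = 23 ⇒ 23 days.
Without Review→QA, QA's earliest start moves from 12 to 9.
New critical path: Backend→Perf = 2+19 = 21 ⇒ 21 days.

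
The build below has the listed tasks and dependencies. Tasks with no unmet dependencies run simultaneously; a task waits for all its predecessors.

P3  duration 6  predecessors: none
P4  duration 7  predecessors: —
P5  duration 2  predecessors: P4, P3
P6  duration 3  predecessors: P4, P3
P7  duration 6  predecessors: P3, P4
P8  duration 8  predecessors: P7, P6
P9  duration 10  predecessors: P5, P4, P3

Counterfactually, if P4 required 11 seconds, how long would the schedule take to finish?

25

Actual critical path: P4→P7→P8 = 7+6+8 = 21 ⇒ 21 seconds.
Since P4 is critical, the +4 change carries straight to that chain (now 25 seconds).
No other chain overtakes it, so the finish is 25 seconds.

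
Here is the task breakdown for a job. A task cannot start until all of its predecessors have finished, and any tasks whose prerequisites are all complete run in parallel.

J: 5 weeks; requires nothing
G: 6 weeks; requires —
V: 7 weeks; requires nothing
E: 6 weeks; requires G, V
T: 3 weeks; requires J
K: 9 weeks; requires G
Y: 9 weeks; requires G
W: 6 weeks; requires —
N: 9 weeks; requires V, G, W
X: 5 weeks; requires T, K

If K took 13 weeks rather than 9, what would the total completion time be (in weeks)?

Actual critical path: G→K→X = 6+9+5 = 20 ⇒ 20 weeks.
K lies on that path, so at 13 weeks the path becomes 24 weeks.
That remains the longest chain; total 24 weeks.

24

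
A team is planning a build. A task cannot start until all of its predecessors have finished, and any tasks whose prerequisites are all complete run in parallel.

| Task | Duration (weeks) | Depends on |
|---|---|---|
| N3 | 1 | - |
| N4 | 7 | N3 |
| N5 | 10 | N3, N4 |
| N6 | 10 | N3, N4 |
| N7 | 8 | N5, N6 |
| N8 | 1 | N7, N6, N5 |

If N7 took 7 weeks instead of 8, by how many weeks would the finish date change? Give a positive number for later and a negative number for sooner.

-1

Baseline: N3→N4→N5→N7→N8 = 1+7+10+8+1 = 27 → 27 weeks.
N7 lies on that path, so at 7 weeks the path becomes 26 weeks.
That remains the longest chain; total 26 weeks.
Change in finish: 26 − 27 = -1 weeks.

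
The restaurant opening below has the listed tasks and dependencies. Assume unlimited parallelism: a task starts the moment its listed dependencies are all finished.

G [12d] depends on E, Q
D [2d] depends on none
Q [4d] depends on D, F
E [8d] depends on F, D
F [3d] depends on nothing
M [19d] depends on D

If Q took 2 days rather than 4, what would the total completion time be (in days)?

23

Critical path before the change: F→E→G = 3+8+12 = 23 giving 23 days.
Q is off the critical path — its longest chain is 19 days, giving 4 of slack.
That remains the longest chain; total 23 days.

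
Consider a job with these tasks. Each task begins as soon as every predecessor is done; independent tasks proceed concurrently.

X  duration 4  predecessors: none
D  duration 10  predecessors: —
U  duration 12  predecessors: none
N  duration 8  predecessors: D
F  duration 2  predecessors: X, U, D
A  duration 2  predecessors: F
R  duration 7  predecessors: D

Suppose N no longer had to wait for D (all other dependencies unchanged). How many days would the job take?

Before: longest chain D→N = 10+8 = 18, finish 18.
Without D→N, N's earliest start moves from 10 to 0.
New critical path: D→R = 10+7 = 17 ⇒ 17 days.

17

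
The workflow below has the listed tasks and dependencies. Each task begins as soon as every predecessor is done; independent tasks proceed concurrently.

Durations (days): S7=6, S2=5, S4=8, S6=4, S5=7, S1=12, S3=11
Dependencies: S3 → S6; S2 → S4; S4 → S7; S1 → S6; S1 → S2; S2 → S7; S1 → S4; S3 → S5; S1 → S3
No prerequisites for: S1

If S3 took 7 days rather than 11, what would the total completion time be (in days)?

31

Critical path before the change: S1→S2→S4→S7 = 12+5+8+6 = 31 giving 31 days.
S3 has 1 day of float (longest path through it is 30).
The critical path is still S1→S2→S4→S7; finish is now 31 days.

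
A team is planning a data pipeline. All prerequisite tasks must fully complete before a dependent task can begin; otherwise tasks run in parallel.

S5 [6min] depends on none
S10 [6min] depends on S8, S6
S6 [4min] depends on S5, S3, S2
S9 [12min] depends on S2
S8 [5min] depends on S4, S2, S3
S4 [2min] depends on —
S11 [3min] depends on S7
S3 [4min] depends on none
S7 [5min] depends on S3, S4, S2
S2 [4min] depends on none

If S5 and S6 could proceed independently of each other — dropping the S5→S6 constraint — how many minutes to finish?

16

With the dependency in place, S2→S9 = 4+12 = 16 sets the finish at 16 minutes.
Without S5→S6, S6's earliest start moves from 6 to 4.
After: S2→S9 = 4+12 = 16 → 16 minutes.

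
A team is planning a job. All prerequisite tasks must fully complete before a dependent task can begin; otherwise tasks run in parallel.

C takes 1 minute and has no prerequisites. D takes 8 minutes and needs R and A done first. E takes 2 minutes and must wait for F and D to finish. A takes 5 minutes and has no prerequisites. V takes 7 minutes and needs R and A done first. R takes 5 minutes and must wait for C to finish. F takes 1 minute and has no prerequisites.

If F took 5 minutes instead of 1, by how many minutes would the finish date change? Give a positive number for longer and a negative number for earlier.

0

As given, the longest chain is C→R→D→E = 1+5+8+2 = 16, so the finish is 16 minutes.
The longest path through F is only 3 minutes, so F has float 13.
That remains the longest chain; total 16 minutes.
Change in finish: 16 − 16 = +0 minutes.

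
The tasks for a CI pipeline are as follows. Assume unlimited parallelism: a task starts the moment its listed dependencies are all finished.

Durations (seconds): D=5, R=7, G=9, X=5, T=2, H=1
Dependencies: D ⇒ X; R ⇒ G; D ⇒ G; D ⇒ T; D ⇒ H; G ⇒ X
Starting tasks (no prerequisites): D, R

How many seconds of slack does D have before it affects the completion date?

2

The longest chain is R→G→X = 7+9+5 = 21; overall finish 21 seconds.
The longest chain containing D totals 19 seconds.
Float = 21 − 19 = 2.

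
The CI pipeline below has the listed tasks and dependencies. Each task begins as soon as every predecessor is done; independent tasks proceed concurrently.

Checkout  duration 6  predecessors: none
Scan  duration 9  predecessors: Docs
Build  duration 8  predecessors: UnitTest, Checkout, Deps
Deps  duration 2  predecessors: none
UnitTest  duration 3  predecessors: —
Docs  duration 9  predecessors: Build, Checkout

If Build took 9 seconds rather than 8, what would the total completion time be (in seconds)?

As given, the longest chain is Checkout→Build→Docs→Scan = 6+8+9+9 = 32, so the finish is 32 seconds.
Build lies on that path, so at 9 seconds the path becomes 33 seconds.
No other chain overtakes it, so the finish is 33 seconds.

33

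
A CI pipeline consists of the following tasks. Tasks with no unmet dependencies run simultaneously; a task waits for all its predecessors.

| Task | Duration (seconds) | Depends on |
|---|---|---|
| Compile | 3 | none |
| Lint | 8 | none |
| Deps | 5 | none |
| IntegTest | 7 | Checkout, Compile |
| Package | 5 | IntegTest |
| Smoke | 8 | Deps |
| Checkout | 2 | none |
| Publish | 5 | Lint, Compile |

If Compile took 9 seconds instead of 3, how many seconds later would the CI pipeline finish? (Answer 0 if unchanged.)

6

Critical path before the change: Compile→IntegTest→Package = 3+7+5 = 15 giving 15 seconds.
Compile is on the critical path; changing it to 9 makes that path 21 seconds.
The critical path is still Compile→IntegTest→Package; finish is now 21 seconds.
Change in finish: 21 − 15 = +6 seconds.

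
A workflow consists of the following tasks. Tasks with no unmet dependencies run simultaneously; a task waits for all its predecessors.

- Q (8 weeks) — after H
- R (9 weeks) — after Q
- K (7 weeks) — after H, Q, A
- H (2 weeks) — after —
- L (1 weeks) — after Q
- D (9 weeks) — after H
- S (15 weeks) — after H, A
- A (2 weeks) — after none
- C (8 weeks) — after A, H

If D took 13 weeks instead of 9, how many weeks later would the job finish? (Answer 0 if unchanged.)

0

Actual critical path: H→Q→R = 2+8+9 = 19 ⇒ 19 weeks.
D has 8 weeks of float (longest path through it is 11).
That remains the longest chain; total 19 weeks.
Change in finish: 19 − 19 = +0 weeks.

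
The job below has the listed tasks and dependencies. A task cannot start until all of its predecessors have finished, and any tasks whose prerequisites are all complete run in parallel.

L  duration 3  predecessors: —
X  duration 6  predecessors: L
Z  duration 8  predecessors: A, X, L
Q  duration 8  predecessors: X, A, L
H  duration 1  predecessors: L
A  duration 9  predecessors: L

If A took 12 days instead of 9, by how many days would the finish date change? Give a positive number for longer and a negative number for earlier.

Critical path before the change: L→A→Z = 3+9+8 = 20 giving 20 days.
Since A is critical, the +3 change carries straight to that chain (now 23 days).
No other chain overtakes it, so the finish is 23 days.
Change in finish: 23 − 20 = +3 days.

3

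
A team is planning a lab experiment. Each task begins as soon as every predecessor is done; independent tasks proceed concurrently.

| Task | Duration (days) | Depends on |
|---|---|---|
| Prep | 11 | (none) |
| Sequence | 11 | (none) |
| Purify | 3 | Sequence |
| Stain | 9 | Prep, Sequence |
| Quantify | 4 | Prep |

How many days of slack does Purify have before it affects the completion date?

The longest chain is Prep→Stain = 11+9 = 20; overall finish 20 days.
Purify finishes as early as 14 and must finish by 20.
So Purify can slip 20 − 14 = 6 days.

6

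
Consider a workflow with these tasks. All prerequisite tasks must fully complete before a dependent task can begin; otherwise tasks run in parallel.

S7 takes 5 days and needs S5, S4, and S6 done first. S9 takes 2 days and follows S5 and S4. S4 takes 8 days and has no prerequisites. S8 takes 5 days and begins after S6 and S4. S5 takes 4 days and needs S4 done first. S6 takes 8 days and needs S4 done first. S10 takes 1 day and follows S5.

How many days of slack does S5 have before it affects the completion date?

The longest chain is S4→S6→S7 = 8+8+5 = 21; overall finish 21 days.
S5 finishes as early as 12 and must finish by 16.
Float = 21 − 17 = 4.

4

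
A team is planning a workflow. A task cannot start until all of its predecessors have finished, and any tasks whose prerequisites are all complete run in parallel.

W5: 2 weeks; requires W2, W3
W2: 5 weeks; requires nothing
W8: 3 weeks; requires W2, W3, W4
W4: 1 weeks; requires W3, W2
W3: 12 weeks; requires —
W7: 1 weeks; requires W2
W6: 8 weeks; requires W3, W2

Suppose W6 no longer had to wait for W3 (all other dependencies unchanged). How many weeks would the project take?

Original critical path: W3→W6 = 12+8 = 20 ⇒ 20 weeks.
Without W3→W6, W6's earliest start moves from 12 to 5.
New critical path: W3→W4→W8 = 12+1+3 = 16 ⇒ 16 weeks.

16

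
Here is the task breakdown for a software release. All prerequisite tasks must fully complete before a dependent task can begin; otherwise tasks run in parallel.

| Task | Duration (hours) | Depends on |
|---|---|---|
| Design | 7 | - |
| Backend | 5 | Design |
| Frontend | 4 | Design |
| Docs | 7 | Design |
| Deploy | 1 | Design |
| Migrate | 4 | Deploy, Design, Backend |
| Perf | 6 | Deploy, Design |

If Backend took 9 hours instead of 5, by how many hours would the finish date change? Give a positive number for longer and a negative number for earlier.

4

Critical path before the change: Design→Backend→Migrate = 7+5+4 = 16 giving 16 hours.
Since Backend is critical, the +4 change carries straight to that chain (now 20 hours).
No other chain overtakes it, so the finish is 20 hours.
Change in finish: 20 − 16 = +4 hours.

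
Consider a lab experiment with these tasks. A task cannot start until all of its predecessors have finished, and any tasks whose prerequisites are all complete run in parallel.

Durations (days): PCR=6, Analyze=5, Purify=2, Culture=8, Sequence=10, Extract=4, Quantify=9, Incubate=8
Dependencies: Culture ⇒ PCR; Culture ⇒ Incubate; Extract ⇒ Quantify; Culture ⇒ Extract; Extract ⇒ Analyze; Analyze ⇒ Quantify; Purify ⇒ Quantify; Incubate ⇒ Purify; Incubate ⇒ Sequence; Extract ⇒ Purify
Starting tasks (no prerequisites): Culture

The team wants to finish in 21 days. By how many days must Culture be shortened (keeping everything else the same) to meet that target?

6

Current finish: 27 days; target: 21.
Culture is on every critical path, so each day cut from Culture cuts the finish by one (this holds down to a finish of 20).
Need 27 − 21 = 6 days off Culture → Culture becomes 2 days, finish becomes 21.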